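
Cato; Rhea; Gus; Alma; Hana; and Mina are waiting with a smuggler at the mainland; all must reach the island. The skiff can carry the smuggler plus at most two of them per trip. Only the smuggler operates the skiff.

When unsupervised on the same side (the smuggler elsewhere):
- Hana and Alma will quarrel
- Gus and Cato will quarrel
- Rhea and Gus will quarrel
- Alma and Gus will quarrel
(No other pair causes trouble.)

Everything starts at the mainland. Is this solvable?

Yes

1. Smuggler goes to the island with Alma and Gus.
2. Smuggler goes back to the mainland with Gus.
3. Smuggler goes to the island with Cato and Rhea.
4. Smuggler goes back to the mainland alone.
5. Smuggler goes to the island with Mina.
6. Smuggler goes back to the mainland alone.
7. Smuggler goes to the island with Gus and Hana.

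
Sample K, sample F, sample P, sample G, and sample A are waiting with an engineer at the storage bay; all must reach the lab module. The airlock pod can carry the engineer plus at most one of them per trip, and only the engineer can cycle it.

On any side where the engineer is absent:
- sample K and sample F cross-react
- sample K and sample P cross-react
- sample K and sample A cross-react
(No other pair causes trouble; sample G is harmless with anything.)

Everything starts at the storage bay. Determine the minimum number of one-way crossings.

Following every safe sequence of crossings from the start, the most of the 5 that can be at the lab module as the airlock pod arrives there on crossings 1, 3, 5 is 1, 2, 3 respectively; the best ever achieved is 3 of 5.
From crossing 7 on, no configuration arises that was not already reachable earlier: only 18 distinct safe configurations (who is on which side, and where the airlock pod is) can ever be reached, none of them has everyone across, and every continuation just revisits them. So no valid plan exists.

impossible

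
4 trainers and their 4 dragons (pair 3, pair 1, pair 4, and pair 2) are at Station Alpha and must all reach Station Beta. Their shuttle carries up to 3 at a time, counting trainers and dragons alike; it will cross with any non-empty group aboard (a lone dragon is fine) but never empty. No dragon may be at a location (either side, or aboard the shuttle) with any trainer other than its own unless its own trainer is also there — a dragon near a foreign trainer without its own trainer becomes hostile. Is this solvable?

Yes

1. dragon 3 and trainer 3 cross → Station Beta.
2. trainer 3 crosses ← Station Alpha.
3. dragon 1, trainer 1, and trainer 3 cross → Station Beta.
4. dragon 3 and trainer 3 cross ← Station Alpha.
5. trainer 2, trainer 3, and trainer 4 cross → Station Beta.
6. dragon 1 crosses ← Station Alpha.
7. dragon 1 and dragon 3 cross → Station Beta.
8. dragon 3 crosses ← Station Alpha.
9. dragon 2, dragon 3, and dragon 4 cross → Station Beta.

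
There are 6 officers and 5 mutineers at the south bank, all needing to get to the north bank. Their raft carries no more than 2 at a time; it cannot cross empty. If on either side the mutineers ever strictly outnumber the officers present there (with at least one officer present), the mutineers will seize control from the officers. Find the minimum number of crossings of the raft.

19

Counting alone: each trip to the north bank takes at most 2 across and each return brings at least 1 back, so after t trips out (and t−1 returns) at most 2t − (t−1) of the 11 are across; that first reaches 11 at t = 10, so at least 19 crossings are needed.
The plan below uses exactly 19 crossings, so it is optimal:
1. 2 mutineers → the north bank.  (the south bank: 6O 3M; the north bank: 0O 2M)
2. 1 mutineer ← the south bank.  (the south bank: 6O 4M; the north bank: 0O 1M)
3. 2 mutineers → the north bank.  (the south bank: 6O 2M; the north bank: 0O 3M)
4. 1 mutineer ← the south bank.  (the south bank: 6O 3M; the north bank: 0O 2M)
5. 2 officers → the north bank.  (the south bank: 4O 3M; the north bank: 2O 2M)
6. 1 mutineer ← the south bank.  (the south bank: 4O 4M; the north bank: 2O 1M)
7. 1 officer and 1 mutineer → the north bank.  (the south bank: 3O 3M; the north bank: 3O 2M)
8. 1 officer ← the south bank.  (the south bank: 4O 3M; the north bank: 2O 2M)
9. 1 officer and 1 mutineer → the north bank.  (the south bank: 3O 2M; the north bank: 3O 3M)
10. 1 mutineer ← the south bank.  (the south bank: 3O 3M; the north bank: 3O 2M)
11. 1 officer and 1 mutineer → the north bank.  (the south bank: 2O 2M; the north bank: 4O 3M)
12. 1 officer ← the south bank.  (the south bank: 3O 2M; the north bank: 3O 3M)
13. 1 officer and 1 mutineer → the north bank.  (the south bank: 2O 1M; the north bank: 4O 4M)
14. 1 mutineer ← the south bank.  (the south bank: 2O 2M; the north bank: 4O 3M)
15. 1 officer and 1 mutineer → the north bank.  (the south bank: 1O 1M; the north bank: 5O 4M)
16. 1 officer ← the south bank.  (the south bank: 2O 1M; the north bank: 4O 4M)
17. 1 officer and 1 mutineer → the north bank.  (the south bank: 1O 0M; the north bank: 5O 5M)
18. 1 mutineer ← the south bank.  (the south bank: 1O 1M; the north bank: 5O 4M)
19. 1 officer and 1 mutineer → the north bank.  (the south bank: 0O 0M; the north bank: 6O 5M)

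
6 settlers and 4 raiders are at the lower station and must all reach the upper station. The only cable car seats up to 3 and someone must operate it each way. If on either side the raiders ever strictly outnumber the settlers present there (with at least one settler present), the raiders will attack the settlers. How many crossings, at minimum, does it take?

Counting alone: each trip to the upper station takes at most 3 across and each return brings at least 1 back, so after t trips out (and t−1 returns) at most 3t − (t−1) of the 10 are across; that first reaches 10 at t = 5, so at least 9 crossings are needed.
The plan below uses exactly 9 crossings, so it is optimal:
1. 2 raiders → the upper station.  (the lower station: 6S 2R; the upper station: 0S 2R)
2. 1 raider ← the lower station.  (the lower station: 6S 3R; the upper station: 0S 1R)
3. 3 raiders → the upper station.  (the lower station: 6S 0R; the upper station: 0S 4R)
4. 1 raider ← the lower station.  (the lower station: 6S 1R; the upper station: 0S 3R)
5. 3 settlers → the upper station.  (the lower station: 3S 1R; the upper station: 3S 3R)
6. 1 raider ← the lower station.  (the lower station: 3S 2R; the upper station: 3S 2R)
7. 1 settler and 2 raiders → the upper station.  (the lower station: 2S 0R; the upper station: 4S 4R)
8. 1 raider ← the lower station.  (the lower station: 2S 1R; the upper station: 4S 3R)
9. 2 settlers and 1 raider → the upper station.  (the lower station: 0S 0R; the upper station: 6S 4R)

9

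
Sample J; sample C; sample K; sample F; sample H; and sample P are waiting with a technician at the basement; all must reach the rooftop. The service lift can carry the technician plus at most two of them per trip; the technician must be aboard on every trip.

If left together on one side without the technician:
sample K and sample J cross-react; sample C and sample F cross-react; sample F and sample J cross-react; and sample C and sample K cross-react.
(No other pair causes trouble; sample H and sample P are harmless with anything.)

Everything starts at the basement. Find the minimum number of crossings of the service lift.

5

Counting alone: the technician can take at most 2 across per trip to the rooftop, so moving all 6 needs at least 3 loaded trips out, with a return between consecutive ones — at least 5 crossings.
The plan below uses exactly 5 crossings, so it is optimal:
1. Technician goes to the rooftop with sample C and sample J.
2. Technician goes back to the basement alone.
3. Technician goes to the rooftop with sample H and sample P.
4. Technician goes back to the basement alone.
5. Technician goes to the rooftop with sample F and sample K.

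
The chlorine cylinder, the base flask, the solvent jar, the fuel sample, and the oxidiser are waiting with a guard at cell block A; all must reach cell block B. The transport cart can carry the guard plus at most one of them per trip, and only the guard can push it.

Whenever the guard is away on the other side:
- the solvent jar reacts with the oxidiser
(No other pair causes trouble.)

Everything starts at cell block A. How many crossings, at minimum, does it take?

Counting alone: the guard can take at most 1 across per trip to cell block B, so moving all 5 needs at least 5 loaded trips out, with a return between consecutive ones — at least 9 crossings.
The plan below uses exactly 9 crossings, so it is optimal:
1. Guard goes to cell block B with the solvent jar.
2. Guard goes back to cell block A alone.
3. Guard goes to cell block B with the chlorine cylinder.
4. Guard goes back to cell block A alone.
5. Guard goes to cell block B with the base flask.
6. Guard goes back to cell block A alone.
7. Guard goes to cell block B with the fuel sample.
8. Guard goes back to cell block A alone.
9. Guard goes to cell block B with the oxidiser.

9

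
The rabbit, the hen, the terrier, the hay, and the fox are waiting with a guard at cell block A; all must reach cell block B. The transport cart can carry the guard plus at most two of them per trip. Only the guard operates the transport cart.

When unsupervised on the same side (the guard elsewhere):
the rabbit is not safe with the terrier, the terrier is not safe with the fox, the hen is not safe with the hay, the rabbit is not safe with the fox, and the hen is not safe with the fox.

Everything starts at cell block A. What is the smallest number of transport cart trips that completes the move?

impossible

Whatever the first load, the items left behind include a forbidden pair without the guard. No opening move is safe, so no plan exists.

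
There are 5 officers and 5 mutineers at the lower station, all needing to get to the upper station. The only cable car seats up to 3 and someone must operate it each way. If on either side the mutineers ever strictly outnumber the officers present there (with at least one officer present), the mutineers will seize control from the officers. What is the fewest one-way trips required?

11

Counting alone: each trip to the upper station takes at most 3 across and each return brings at least 1 back, so after t trips out (and t−1 returns) at most 3t − (t−1) of the 10 are across; that first reaches 10 at t = 5, so at least 9 crossings are needed.
The safety rule pushes this higher. Following every safe sequence of crossings, the most of the 10 that can be at the upper station as the cable car arrives there on crossing 9 is 9 — never all 10.
So no plan with fewer than 11 crossings exists, and this one achieves 11:
1. 2 mutineers → the upper station.  (the lower station: 5O 3M; the upper station: 0O 2M)
2. 1 mutineer ← the lower station.  (the lower station: 5O 4M; the upper station: 0O 1M)
3. 3 mutineers → the upper station.  (the lower station: 5O 1M; the upper station: 0O 4M)
4. 1 mutineer ← the lower station.  (the lower station: 5O 2M; the upper station: 0O 3M)
5. 3 officers → the upper station.  (the lower station: 2O 2M; the upper station: 3O 3M)
6. 1 officer and 1 mutineer ← the lower station.  (the lower station: 3O 3M; the upper station: 2O 2M)
7. 3 officers → the upper station.  (the lower station: 0O 3M; the upper station: 5O 2M)
8. 1 mutineer ← the lower station.  (the lower station: 0O 4M; the upper station: 5O 1M)
9. 2 mutineers → the upper station.  (the lower station: 0O 2M; the upper station: 5O 3M)
10. 1 mutineer ← the lower station.  (the lower station: 0O 3M; the upper station: 5O 2M)
11. 3 mutineers → the upper station.  (the lower station: 0O 0M; the upper station: 5O 5M)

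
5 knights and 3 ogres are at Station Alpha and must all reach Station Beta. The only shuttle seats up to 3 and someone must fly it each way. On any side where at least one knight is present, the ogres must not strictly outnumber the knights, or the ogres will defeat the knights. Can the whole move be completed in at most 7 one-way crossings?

Yes

Yes — this plan uses 7 crossings (≤ 7):
1. 2 ogres → Station Beta.  (Station Alpha: 5K 1O; Station Beta: 0K 2O)
2. 1 ogre ← Station Alpha.  (Station Alpha: 5K 2O; Station Beta: 0K 1O)
3. 2 knights and 1 ogre → Station Beta.  (Station Alpha: 3K 1O; Station Beta: 2K 2O)
4. 1 ogre ← Station Alpha.  (Station Alpha: 3K 2O; Station Beta: 2K 1O)
5. 1 knight and 2 ogres → Station Beta.  (Station Alpha: 2K 0O; Station Beta: 3K 3O)
6. 1 ogre ← Station Alpha.  (Station Alpha: 2K 1O; Station Beta: 3K 2O)
7. 2 knights and 1 ogre → Station Beta.  (Station Alpha: 0K 0O; Station Beta: 5K 3O)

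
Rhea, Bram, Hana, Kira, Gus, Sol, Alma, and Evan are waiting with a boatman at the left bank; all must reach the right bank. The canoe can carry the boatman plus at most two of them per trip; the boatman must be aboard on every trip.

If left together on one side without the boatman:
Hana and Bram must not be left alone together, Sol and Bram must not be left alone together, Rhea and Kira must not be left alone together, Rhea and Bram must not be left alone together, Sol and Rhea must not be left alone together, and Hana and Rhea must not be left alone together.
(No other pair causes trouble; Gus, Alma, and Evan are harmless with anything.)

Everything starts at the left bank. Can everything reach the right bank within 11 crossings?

Counting alone: the boatman can take at most 2 across per trip to the right bank, so moving all 8 needs at least 4 loaded trips out, with a return between consecutive ones — at least 7 crossings.
The safety rule pushes this higher. Following every safe sequence of crossings, the most of the 8 that can be at the right bank as the canoe arrives there on crossings 7, 9, 11 is 5, 6, 7 respectively — never all 8.
So the move cannot be finished within 11 crossings. (The shortest complete plan takes 13:)
1. Boatman goes to the right bank with Bram and Rhea.  [the left bank: Alma, Evan, Gus, Hana, Kira, Sol | the right bank: Bram, Rhea]
2. Boatman goes back to the left bank with Rhea.  [the left bank: Alma, Evan, Gus, Hana, Kira, Rhea, Sol | the right bank: Bram]
3. Boatman goes to the right bank with Kira and Rhea.  [the left bank: Alma, Evan, Gus, Hana, Sol | the right bank: Bram, Kira, Rhea]
4. Boatman goes back to the left bank with Rhea.  [the left bank: Alma, Evan, Gus, Hana, Rhea, Sol | the right bank: Bram, Kira]
5. Boatman goes to the right bank with Gus and Rhea.  [the left bank: Alma, Evan, Hana, Sol | the right bank: Bram, Gus, Kira, Rhea]
6. Boatman goes back to the left bank with Rhea.  [the left bank: Alma, Evan, Hana, Rhea, Sol | the right bank: Bram, Gus, Kira]
7. Boatman goes to the right bank with Alma and Rhea.  [the left bank: Evan, Hana, Sol | the right bank: Alma, Bram, Gus, Kira, Rhea]
8. Boatman goes back to the left bank with Rhea.  [the left bank: Evan, Hana, Rhea, Sol | the right bank: Alma, Bram, Gus, Kira]
9. Boatman goes to the right bank with Evan and Rhea.  [the left bank: Hana, Sol | the right bank: Alma, Bram, Evan, Gus, Kira, Rhea]
10. Boatman goes back to the left bank with Rhea.  [the left bank: Hana, Rhea, Sol | the right bank: Alma, Bram, Evan, Gus, Kira]
11. Boatman goes to the right bank with Hana and Sol.  [the left bank: Rhea | the right bank: Alma, Bram, Evan, Gus, Hana, Kira, Sol]
12. Boatman goes back to the left bank with Bram.  [the left bank: Bram, Rhea | the right bank: Alma, Evan, Gus, Hana, Kira, Sol]
13. Boatman goes to the right bank with Bram and Rhea.  [the left bank: — | the right bank: Alma, Bram, Evan, Gus, Hana, Kira, Rhea, Sol]

No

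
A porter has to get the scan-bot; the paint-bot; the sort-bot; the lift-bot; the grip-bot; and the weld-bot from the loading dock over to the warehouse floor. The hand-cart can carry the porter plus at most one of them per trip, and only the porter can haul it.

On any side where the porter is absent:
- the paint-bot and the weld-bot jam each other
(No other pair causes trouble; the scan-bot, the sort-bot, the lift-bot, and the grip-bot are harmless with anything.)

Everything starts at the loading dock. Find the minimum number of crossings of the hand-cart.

11

Counting alone: the porter can take at most 1 across per trip to the warehouse floor, so moving all 6 needs at least 6 loaded trips out, with a return between consecutive ones — at least 11 crossings.
The plan below uses exactly 11 crossings, so it is optimal:
1. Porter goes to the warehouse floor with the paint-bot.
2. Porter goes back to the loading dock alone.
3. Porter goes to the warehouse floor with the scan-bot.
4. Porter goes back to the loading dock alone.
5. Porter goes to the warehouse floor with the sort-bot.
6. Porter goes back to the loading dock alone.
7. Porter goes to the warehouse floor with the lift-bot.
8. Porter goes back to the loading dock alone.
9. Porter goes to the warehouse floor with the grip-bot.
10. Porter goes back to the loading dock alone.
11. Porter goes to the warehouse floor with the weld-bot.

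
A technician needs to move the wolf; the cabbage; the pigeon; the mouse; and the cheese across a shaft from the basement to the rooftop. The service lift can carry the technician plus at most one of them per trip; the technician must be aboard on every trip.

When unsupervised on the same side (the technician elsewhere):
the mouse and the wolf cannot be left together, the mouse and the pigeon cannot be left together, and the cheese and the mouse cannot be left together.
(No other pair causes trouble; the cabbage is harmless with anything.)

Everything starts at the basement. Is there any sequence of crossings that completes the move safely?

No

Following every safe sequence of crossings from the start, the most of the 5 that can be at the rooftop as the service lift arrives there on crossings 1, 3, 5 is 1, 2, 3 respectively; the best ever achieved is 3 of 5.
From crossing 7 on, no configuration arises that was not already reachable earlier: only 18 distinct safe configurations (who is on which side, and where the service lift is) can ever be reached, none of them has everyone across, and every continuation just revisits them. So no valid plan exists.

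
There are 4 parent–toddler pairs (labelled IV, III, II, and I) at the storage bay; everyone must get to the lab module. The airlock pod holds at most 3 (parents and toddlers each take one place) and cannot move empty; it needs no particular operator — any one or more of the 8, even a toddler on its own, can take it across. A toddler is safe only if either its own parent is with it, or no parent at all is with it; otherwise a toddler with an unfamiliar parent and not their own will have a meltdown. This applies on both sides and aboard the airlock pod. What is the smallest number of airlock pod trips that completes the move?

Counting alone: each trip to the lab module takes at most 3 across and each return brings at least 1 back, so after t trips out (and t−1 returns) at most 3t − (t−1) of the 8 are across; that first reaches 8 at t = 4, so at least 7 crossings are needed.
The safety rule pushes this higher. Following every safe sequence of crossings, the most of the 8 that can be at the lab module as the airlock pod arrives there on crossing 7 is 7 — never all 8.
So no plan with fewer than 9 crossings exists, and this one achieves 9:
1. parent IV and toddler IV cross → the lab module.
2. parent IV crosses ← the storage bay.
3. parent III, parent IV, and toddler III cross → the lab module.
4. parent IV and toddler IV cross ← the storage bay.
5. parent I, parent II, and parent IV cross → the lab module.
6. toddler III crosses ← the storage bay.
7. toddler III and toddler IV cross → the lab module.
8. toddler IV crosses ← the storage bay.
9. toddler I, toddler II, and toddler IV cross → the lab module.

9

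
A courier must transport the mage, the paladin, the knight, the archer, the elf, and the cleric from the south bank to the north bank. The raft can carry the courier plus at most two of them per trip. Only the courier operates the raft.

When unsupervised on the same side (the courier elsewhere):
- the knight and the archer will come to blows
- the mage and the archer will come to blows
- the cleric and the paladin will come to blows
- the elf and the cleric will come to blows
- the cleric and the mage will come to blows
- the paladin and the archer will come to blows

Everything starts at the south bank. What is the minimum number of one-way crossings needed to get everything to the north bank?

Counting alone: the courier can take at most 2 across per trip to the north bank, so moving all 6 needs at least 3 loaded trips out, with a return between consecutive ones — at least 5 crossings.
The safety rule pushes this higher. Following every safe sequence of crossings, the most of the 6 that can be at the north bank as the raft arrives there on crossing 5 is 4 — never all 6.
So no plan with fewer than 7 crossings exists, and this one achieves 7:
1. Courier goes to the north bank with the archer and the cleric.  [the south bank: the elf, the knight, the mage, the paladin | the north bank: the archer, the cleric]
2. Courier goes back to the south bank alone.  [the south bank: the elf, the knight, the mage, the paladin | the north bank: the archer, the cleric]
3. Courier goes to the north bank with the mage and the paladin.  [the south bank: the elf, the knight | the north bank: the archer, the cleric, the mage, the paladin]
4. Courier goes back to the south bank with the archer and the cleric.  [the south bank: the archer, the cleric, the elf, the knight | the north bank: the mage, the paladin]
5. Courier goes to the north bank with the elf and the knight.  [the south bank: the archer, the cleric | the north bank: the elf, the knight, the mage, the paladin]
6. Courier goes back to the south bank alone.  [the south bank: the archer, the cleric | the north bank: the elf, the knight, the mage, the paladin]
7. Courier goes to the north bank with the archer and the cleric.  [the south bank: — | the north bank: the archer, the cleric, the elf, the knight, the mage, the paladin]

7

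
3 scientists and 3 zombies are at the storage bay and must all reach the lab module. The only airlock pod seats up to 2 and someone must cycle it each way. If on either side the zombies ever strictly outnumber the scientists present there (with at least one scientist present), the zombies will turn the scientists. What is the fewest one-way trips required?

Counting alone: each trip to the lab module takes at most 2 across and each return brings at least 1 back, so after t trips out (and t−1 returns) at most 2t − (t−1) of the 6 are across; that first reaches 6 at t = 5, so at least 9 crossings are needed.
The safety rule pushes this higher. Following every safe sequence of crossings, the most of the 6 that can be at the lab module as the airlock pod arrives there on crossing 9 is 5 — never all 6.
So no plan with fewer than 11 crossings exists, and this one achieves 11:
1. 2 zombies → the lab module.  (the storage bay: 3S 1Z; the lab module: 0S 2Z)
2. 1 zombie ← the storage bay.  (the storage bay: 3S 2Z; the lab module: 0S 1Z)
3. 2 zombies → the lab module.  (the storage bay: 3S 0Z; the lab module: 0S 3Z)
4. 1 zombie ← the storage bay.  (the storage bay: 3S 1Z; the lab module: 0S 2Z)
5. 2 scientists → the lab module.  (the storage bay: 1S 1Z; the lab module: 2S 2Z)
6. 1 scientist and 1 zombie ← the storage bay.  (the storage bay: 2S 2Z; the lab module: 1S 1Z)
7. 2 scientists → the lab module.  (the storage bay: 0S 2Z; the lab module: 3S 1Z)
8. 1 zombie ← the storage bay.  (the storage bay: 0S 3Z; the lab module: 3S 0Z)
9. 2 zombies → the lab module.  (the storage bay: 0S 1Z; the lab module: 3S 2Z)
10. 1 zombie ← the storage bay.  (the storage bay: 0S 2Z; the lab module: 3S 1Z)
11. 2 zombies → the lab module.  (the storage bay: 0S 0Z; the lab module: 3S 3Z)

11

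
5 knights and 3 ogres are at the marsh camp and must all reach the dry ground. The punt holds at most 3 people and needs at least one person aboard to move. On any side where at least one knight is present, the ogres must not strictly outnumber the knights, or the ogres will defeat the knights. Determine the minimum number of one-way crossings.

Counting alone: each trip to the dry ground takes at most 3 across and each return brings at least 1 back, so after t trips out (and t−1 returns) at most 3t − (t−1) of the 8 are across; that first reaches 8 at t = 4, so at least 7 crossings are needed.
The plan below uses exactly 7 crossings, so it is optimal:
1. 2 ogres → the dry ground.  (the marsh camp: 5K 1O; the dry ground: 0K 2O)
2. 1 ogre ← the marsh camp.  (the marsh camp: 5K 2O; the dry ground: 0K 1O)
3. 2 knights and 1 ogre → the dry ground.  (the marsh camp: 3K 1O; the dry ground: 2K 2O)
4. 1 ogre ← the marsh camp.  (the marsh camp: 3K 2O; the dry ground: 2K 1O)
5. 1 knight and 2 ogres → the dry ground.  (the marsh camp: 2K 0O; the dry ground: 3K 3O)
6. 1 ogre ← the marsh camp.  (the marsh camp: 2K 1O; the dry ground: 3K 2O)
7. 2 knights and 1 ogre → the dry ground.  (the marsh camp: 0K 0O; the dry ground: 5K 3O)

7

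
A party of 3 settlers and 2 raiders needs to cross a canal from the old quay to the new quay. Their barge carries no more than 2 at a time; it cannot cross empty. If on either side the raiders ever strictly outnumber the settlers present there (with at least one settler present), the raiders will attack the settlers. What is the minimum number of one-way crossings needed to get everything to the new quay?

Counting alone: each trip to the new quay takes at most 2 across and each return brings at least 1 back, so after t trips out (and t−1 returns) at most 2t − (t−1) of the 5 are across; that first reaches 5 at t = 4, so at least 7 crossings are needed.
The plan below uses exactly 7 crossings, so it is optimal:
1. 2 raiders → the new quay.  (the old quay: 3S 0R; the new quay: 0S 2R)
2. 1 raider ← the old quay.  (the old quay: 3S 1R; the new quay: 0S 1R)
3. 2 settlers → the new quay.  (the old quay: 1S 1R; the new quay: 2S 1R)
4. 1 settler ← the old quay.  (the old quay: 2S 1R; the new quay: 1S 1R)
5. 1 settler and 1 raider → the new quay.  (the old quay: 1S 0R; the new quay: 2S 2R)
6. 1 raider ← the old quay.  (the old quay: 1S 1R; the new quay: 2S 1R)
7. 1 settler and 1 raider → the new quay.  (the old quay: 0S 0R; the new quay: 3S 2R)

7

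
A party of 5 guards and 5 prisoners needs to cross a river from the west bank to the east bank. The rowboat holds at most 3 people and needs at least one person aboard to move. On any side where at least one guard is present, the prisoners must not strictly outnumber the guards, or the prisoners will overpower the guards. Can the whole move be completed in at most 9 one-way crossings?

No

Counting alone: each trip to the east bank takes at most 3 across and each return brings at least 1 back, so after t trips out (and t−1 returns) at most 3t − (t−1) of the 10 are across; that first reaches 10 at t = 5, so at least 9 crossings are needed.
The safety rule pushes this higher. Following every safe sequence of crossings, the most of the 10 that can be at the east bank as the rowboat arrives there on crossing 9 is 9 — never all 10.
So the move cannot be finished within 9 crossings. (The shortest complete plan takes 11:)
1. 2 prisoners → the east bank.  (the west bank: 5G 3P; the east bank: 0G 2P)
2. 1 prisoner ← the west bank.  (the west bank: 5G 4P; the east bank: 0G 1P)
3. 3 prisoners → the east bank.  (the west bank: 5G 1P; the east bank: 0G 4P)
4. 1 prisoner ← the west bank.  (the west bank: 5G 2P; the east bank: 0G 3P)
5. 3 guards → the east bank.  (the west bank: 2G 2P; the east bank: 3G 3P)
6. 1 guard and 1 prisoner ← the west bank.  (the west bank: 3G 3P; the east bank: 2G 2P)
7. 3 guards → the east bank.  (the west bank: 0G 3P; the east bank: 5G 2P)
8. 1 prisoner ← the west bank.  (the west bank: 0G 4P; the east bank: 5G 1P)
9. 2 prisoners → the east bank.  (the west bank: 0G 2P; the east bank: 5G 3P)
10. 1 prisoner ← the west bank.  (the west bank: 0G 3P; the east bank: 5G 2P)
11. 3 prisoners → the east bank.  (the west bank: 0G 0P; the east bank: 5G 5P)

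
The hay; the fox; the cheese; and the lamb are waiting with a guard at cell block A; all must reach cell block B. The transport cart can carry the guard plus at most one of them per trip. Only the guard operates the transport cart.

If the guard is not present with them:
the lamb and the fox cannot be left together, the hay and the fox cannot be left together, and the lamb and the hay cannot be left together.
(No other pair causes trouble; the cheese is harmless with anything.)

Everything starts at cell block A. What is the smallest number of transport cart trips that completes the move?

Whatever the first load, the items left behind include a forbidden pair without the guard. No opening move is safe, so no plan exists.

impossible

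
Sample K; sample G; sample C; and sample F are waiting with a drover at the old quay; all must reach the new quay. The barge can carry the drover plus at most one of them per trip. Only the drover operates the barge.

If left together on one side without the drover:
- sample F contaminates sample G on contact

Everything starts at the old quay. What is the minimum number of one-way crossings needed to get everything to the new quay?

7

Counting alone: the drover can take at most 1 across per trip to the new quay, so moving all 4 needs at least 4 loaded trips out, with a return between consecutive ones — at least 7 crossings.
The plan below uses exactly 7 crossings, so it is optimal:
1. Drover goes to the new quay with sample G.  [the old quay: sample C, sample F, sample K | the new quay: sample G]
2. Drover goes back to the old quay alone.  [the old quay: sample C, sample F, sample K | the new quay: sample G]
3. Drover goes to the new quay with sample K.  [the old quay: sample C, sample F | the new quay: sample G, sample K]
4. Drover goes back to the old quay alone.  [the old quay: sample C, sample F | the new quay: sample G, sample K]
5. Drover goes to the new quay with sample C.  [the old quay: sample F | the new quay: sample C, sample G, sample K]
6. Drover goes back to the old quay alone.  [the old quay: sample F | the new quay: sample C, sample G, sample K]
7. Drover goes to the new quay with sample F.  [the old quay: — | the new quay: sample C, sample F, sample G, sample K]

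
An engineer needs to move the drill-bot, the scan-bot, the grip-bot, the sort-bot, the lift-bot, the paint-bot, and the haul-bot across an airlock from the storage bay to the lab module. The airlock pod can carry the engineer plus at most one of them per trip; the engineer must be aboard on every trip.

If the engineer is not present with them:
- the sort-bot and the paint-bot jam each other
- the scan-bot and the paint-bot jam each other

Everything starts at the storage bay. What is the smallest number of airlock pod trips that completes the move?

Counting alone: the engineer can take at most 1 across per trip to the lab module, so moving all 7 needs at least 7 loaded trips out, with a return between consecutive ones — at least 13 crossings.
The safety rule pushes this higher. Following every safe sequence of crossings, the most of the 7 that can be at the lab module as the airlock pod arrives there on crossing 13 is 6 — never all 7.
So no plan with fewer than 15 crossings exists, and this one achieves 15:
1. Engineer goes to the lab module with the paint-bot.  [the storage bay: the drill-bot, the grip-bot, the haul-bot, the lift-bot, the scan-bot, the sort-bot | the lab module: the paint-bot]
2. Engineer goes back to the storage bay alone.  [the storage bay: the drill-bot, the grip-bot, the haul-bot, the lift-bot, the scan-bot, the sort-bot | the lab module: the paint-bot]
3. Engineer goes to the lab module with the drill-bot.  [the storage bay: the grip-bot, the haul-bot, the lift-bot, the scan-bot, the sort-bot | the lab module: the drill-bot, the paint-bot]
4. Engineer goes back to the storage bay alone.  [the storage bay: the grip-bot, the haul-bot, the lift-bot, the scan-bot, the sort-bot | the lab module: the drill-bot, the paint-bot]
5. Engineer goes to the lab module with the scan-bot.  [the storage bay: the grip-bot, the haul-bot, the lift-bot, the sort-bot | the lab module: the drill-bot, the paint-bot, the scan-bot]
6. Engineer goes back to the storage bay with the paint-bot.  [the storage bay: the grip-bot, the haul-bot, the lift-bot, the paint-bot, the sort-bot | the lab module: the drill-bot, the scan-bot]
7. Engineer goes to the lab module with the sort-bot.  [the storage bay: the grip-bot, the haul-bot, the lift-bot, the paint-bot | the lab module: the drill-bot, the scan-bot, the sort-bot]
8. Engineer goes back to the storage bay alone.  [the storage bay: the grip-bot, the haul-bot, the lift-bot, the paint-bot | the lab module: the drill-bot, the scan-bot, the sort-bot]
9. Engineer goes to the lab module with the grip-bot.  [the storage bay: the haul-bot, the lift-bot, the paint-bot | the lab module: the drill-bot, the grip-bot, the scan-bot, the sort-bot]
10. Engineer goes back to the storage bay alone.  [the storage bay: the haul-bot, the lift-bot, the paint-bot | the lab module: the drill-bot, the grip-bot, the scan-bot, the sort-bot]
11. Engineer goes to the lab module with the lift-bot.  [the storage bay: the haul-bot, the paint-bot | the lab module: the drill-bot, the grip-bot, the lift-bot, the scan-bot, the sort-bot]
12. Engineer goes back to the storage bay alone.  [the storage bay: the haul-bot, the paint-bot | the lab module: the drill-bot, the grip-bot, the lift-bot, the scan-bot, the sort-bot]
13. Engineer goes to the lab module with the haul-bot.  [the storage bay: the paint-bot | the lab module: the drill-bot, the grip-bot, the haul-bot, the lift-bot, the scan-bot, the sort-bot]
14. Engineer goes back to the storage bay alone.  [the storage bay: the paint-bot | the lab module: the drill-bot, the grip-bot, the haul-bot, the lift-bot, the scan-bot, the sort-bot]
15. Engineer goes to the lab module with the paint-bot.  [the storage bay: — | the lab module: the drill-bot, the grip-bot, the haul-bot, the lift-bot, the paint-bot, the scan-bot, the sort-bot]

15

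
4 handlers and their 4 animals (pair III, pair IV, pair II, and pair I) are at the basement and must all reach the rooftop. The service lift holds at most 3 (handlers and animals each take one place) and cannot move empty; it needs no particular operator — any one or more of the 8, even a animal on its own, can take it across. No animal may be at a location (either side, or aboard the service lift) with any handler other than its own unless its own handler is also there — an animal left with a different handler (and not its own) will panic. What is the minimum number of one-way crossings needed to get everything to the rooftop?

Counting alone: each trip to the rooftop takes at most 3 across and each return brings at least 1 back, so after t trips out (and t−1 returns) at most 3t − (t−1) of the 8 are across; that first reaches 8 at t = 4, so at least 7 crossings are needed.
The safety rule pushes this higher. Following every safe sequence of crossings, the most of the 8 that can be at the rooftop as the service lift arrives there on crossing 7 is 7 — never all 8.
So no plan with fewer than 9 crossings exists, and this one achieves 9:
1. animal III and handler III cross → the rooftop.
2. handler III crosses ← the basement.
3. animal IV, handler III, and handler IV cross → the rooftop.
4. animal III and handler III cross ← the basement.
5. handler I, handler II, and handler III cross → the rooftop.
6. animal IV crosses ← the basement.
7. animal III and animal IV cross → the rooftop.
8. animal III crosses ← the basement.
9. animal I, animal II, and animal III cross → the rooftop.

9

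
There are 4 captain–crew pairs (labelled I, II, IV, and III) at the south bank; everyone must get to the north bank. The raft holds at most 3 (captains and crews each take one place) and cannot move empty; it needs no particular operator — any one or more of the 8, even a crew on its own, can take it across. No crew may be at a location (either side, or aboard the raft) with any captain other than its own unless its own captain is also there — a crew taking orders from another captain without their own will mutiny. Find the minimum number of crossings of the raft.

9

Counting alone: each trip to the north bank takes at most 3 across and each return brings at least 1 back, so after t trips out (and t−1 returns) at most 3t − (t−1) of the 8 are across; that first reaches 8 at t = 4, so at least 7 crossings are needed.
The safety rule pushes this higher. Following every safe sequence of crossings, the most of the 8 that can be at the north bank as the raft arrives there on crossing 7 is 7 — never all 8.
So no plan with fewer than 9 crossings exists, and this one achieves 9:
1. captain I and crew I cross → the north bank.
2. captain I crosses ← the south bank.
3. captain I, captain II, and crew II cross → the north bank.
4. captain I and crew I cross ← the south bank.
5. captain I, captain III, and captain IV cross → the north bank.
6. crew II crosses ← the south bank.
7. crew I and crew II cross → the north bank.
8. crew I crosses ← the south bank.
9. crew I, crew III, and crew IV cross → the north bank.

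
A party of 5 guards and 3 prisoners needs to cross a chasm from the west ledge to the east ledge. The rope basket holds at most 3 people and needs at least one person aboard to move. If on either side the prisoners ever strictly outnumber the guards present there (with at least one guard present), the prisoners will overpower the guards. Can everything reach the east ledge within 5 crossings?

Counting alone: each trip to the east ledge takes at most 3 across and each return brings at least 1 back, so after t trips out (and t−1 returns) at most 3t − (t−1) of the 8 are across; that first reaches 8 at t = 4, so at least 7 crossings are needed.
Since 5 < 7, 5 crossings cannot be enough. (The shortest complete plan in fact takes 7:)
1. 2 prisoners → the east ledge.  (the west ledge: 5G 1P; the east ledge: 0G 2P)
2. 1 prisoner ← the west ledge.  (the west ledge: 5G 2P; the east ledge: 0G 1P)
3. 2 guards and 1 prisoner → the east ledge.  (the west ledge: 3G 1P; the east ledge: 2G 2P)
4. 1 prisoner ← the west ledge.  (the west ledge: 3G 2P; the east ledge: 2G 1P)
5. 1 guard and 2 prisoners → the east ledge.  (the west ledge: 2G 0P; the east ledge: 3G 3P)
6. 1 prisoner ← the west ledge.  (the west ledge: 2G 1P; the east ledge: 3G 2P)
7. 2 guards and 1 prisoner → the east ledge.  (the west ledge: 0G 0P; the east ledge: 5G 3P)

No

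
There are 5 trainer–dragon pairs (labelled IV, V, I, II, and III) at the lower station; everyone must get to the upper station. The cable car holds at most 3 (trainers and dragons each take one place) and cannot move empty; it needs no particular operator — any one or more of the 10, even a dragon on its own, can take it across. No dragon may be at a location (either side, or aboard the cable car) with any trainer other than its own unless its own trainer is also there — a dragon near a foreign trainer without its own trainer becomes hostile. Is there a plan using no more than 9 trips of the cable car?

Counting alone: each trip to the upper station takes at most 3 across and each return brings at least 1 back, so after t trips out (and t−1 returns) at most 3t − (t−1) of the 10 are across; that first reaches 10 at t = 5, so at least 9 crossings are needed.
The safety rule pushes this higher. Following every safe sequence of crossings, the most of the 10 that can be at the upper station as the cable car arrives there on crossing 9 is 9 — never all 10.
So the move cannot be finished within 9 crossings. (The shortest complete plan takes 11:)
1. dragon IV and trainer IV cross → the upper station.
2. trainer IV crosses ← the lower station.
3. dragon I, dragon II, and dragon V cross → the upper station.
4. dragon IV crosses ← the lower station.
5. trainer I, trainer II, and trainer V cross → the upper station.
6. dragon V and trainer V cross ← the lower station.
7. trainer III, trainer IV, and trainer V cross → the upper station.
8. dragon I crosses ← the lower station.
9. dragon IV and dragon V cross → the upper station.
10. dragon IV crosses ← the lower station.
11. dragon I, dragon III, and dragon IV cross → the upper station.

No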